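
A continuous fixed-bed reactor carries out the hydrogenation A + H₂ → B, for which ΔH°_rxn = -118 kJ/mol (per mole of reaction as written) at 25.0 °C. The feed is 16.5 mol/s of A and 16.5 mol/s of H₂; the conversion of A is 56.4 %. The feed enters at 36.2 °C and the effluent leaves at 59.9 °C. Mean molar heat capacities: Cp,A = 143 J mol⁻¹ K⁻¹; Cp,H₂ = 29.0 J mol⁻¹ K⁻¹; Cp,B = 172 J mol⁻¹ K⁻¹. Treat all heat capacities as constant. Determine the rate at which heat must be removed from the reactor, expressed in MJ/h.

Q_out = 3710 MJ/h

Extent of reaction ξ = 0.564 × 16.5 = 9.306 mol/s
Reaction term: ξ·ΔH°_rxn = 9.306 × -118 = -1098.1 kJ/s
Sensible, feed 36.2→25 °C: -31.786 kJ/s
Outlet flows (mol/s): A 7.194, H₂ 7.194, B 9.306
Sensible, products 25→59.9 °C: 99.046 kJ/s
Q = ΔH = -1030.8 kJ/s = -1030.8 kW
Heat removed = 3711.1 MJ/h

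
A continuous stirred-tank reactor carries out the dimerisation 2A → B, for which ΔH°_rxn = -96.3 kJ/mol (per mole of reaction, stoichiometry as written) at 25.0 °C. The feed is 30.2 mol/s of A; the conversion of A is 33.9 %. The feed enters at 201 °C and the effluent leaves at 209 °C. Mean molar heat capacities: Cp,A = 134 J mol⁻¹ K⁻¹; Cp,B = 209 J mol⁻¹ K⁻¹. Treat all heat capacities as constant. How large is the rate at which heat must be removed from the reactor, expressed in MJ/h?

Extent of reaction ξ = 0.339 × 30.2 / 2 = 5.1189 mol/s
Reaction term: ξ·ΔH°_rxn = 5.1189 × -96.3 = -492.95 kJ/s
Sensible, feed 201→25 °C: -712.24 kJ/s
Outlet flows (mol/s): A 19.962, B 5.1189
Sensible, products 25→209 °C: 689.04 kJ/s
Q = ΔH = -516.15 kJ/s = -516.15 kW
Heat removed = 1858.1 MJ/h

Q_out = 1860 MJ/h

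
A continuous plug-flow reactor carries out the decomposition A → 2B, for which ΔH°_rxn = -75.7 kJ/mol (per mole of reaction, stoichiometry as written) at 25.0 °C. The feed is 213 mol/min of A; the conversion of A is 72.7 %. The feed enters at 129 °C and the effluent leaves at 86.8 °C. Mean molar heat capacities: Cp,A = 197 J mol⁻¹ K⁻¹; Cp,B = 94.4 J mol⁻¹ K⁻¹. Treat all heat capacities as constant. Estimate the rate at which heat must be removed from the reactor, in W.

Q_out = 226000 W

Extent of reaction ξ = 0.727 × 213 = 154.85 mol/min
Reaction term: ξ·ΔH°_rxn = 154.85 × -75.7 = -11722 kJ/min
Sensible, feed 129→25 °C: -4363.9 kJ/min
Outlet flows (mol/min): A 58.149, B 309.7
Sensible, products 25→86.8 °C: 2514.7 kJ/min
Q = ΔH = -13571 kJ/min = -226.19 kW
Heat removed = 226190 W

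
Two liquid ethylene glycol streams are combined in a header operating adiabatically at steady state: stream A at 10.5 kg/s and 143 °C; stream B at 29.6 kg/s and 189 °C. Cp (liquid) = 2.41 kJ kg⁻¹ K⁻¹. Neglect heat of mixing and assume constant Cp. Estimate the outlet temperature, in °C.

T_out = 177 °C

Energy balance with Q = 0: Σ ṁᵢCp,ᵢ(T_out − Tᵢ) = 0
T_out = Σ ṁᵢCp,ᵢTᵢ / Σ ṁᵢCp,ᵢ
      = 17101 / 96.641 = 176.96 °C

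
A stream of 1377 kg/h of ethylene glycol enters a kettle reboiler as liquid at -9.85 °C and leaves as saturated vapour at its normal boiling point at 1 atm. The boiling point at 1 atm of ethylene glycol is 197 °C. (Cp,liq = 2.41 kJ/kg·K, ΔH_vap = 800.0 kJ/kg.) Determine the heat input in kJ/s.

liquid -9.85→197 °C: 498.51 kJ/kg
vaporisation at 197 °C: 800 kJ/kg
Δh = 498.51 + 800 = 1298.5 kJ/kg
Q = ṁ·Δh = 1377 kg/h × 1298.5 kJ/kg = 1.788e+06 kJ/h
|Q| = 496.68 kW

Q = 497 kJ/s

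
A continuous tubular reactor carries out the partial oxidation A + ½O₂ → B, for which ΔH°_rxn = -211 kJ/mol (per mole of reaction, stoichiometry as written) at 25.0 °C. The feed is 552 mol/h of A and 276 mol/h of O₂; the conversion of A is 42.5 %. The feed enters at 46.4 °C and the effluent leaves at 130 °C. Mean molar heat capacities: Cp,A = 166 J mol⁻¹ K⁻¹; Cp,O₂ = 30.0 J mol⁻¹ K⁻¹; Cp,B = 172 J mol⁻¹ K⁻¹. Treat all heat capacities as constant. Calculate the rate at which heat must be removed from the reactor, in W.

Q_out = 11500 W

Extent of reaction ξ = 0.425 × 552 = 234.6 mol/h
Reaction term: ξ·ΔH°_rxn = 234.6 × -211 = -49501 kJ/h
Sensible, feed 46.4→25 °C: -2138.1 kJ/h
Outlet flows (mol/h): A 317.4, O₂ 158.7, B 234.6
Sensible, products 25→130 °C: 10269 kJ/h
Q = ΔH = -41370 kJ/h = -11.492 kW
Heat removed = 11492 W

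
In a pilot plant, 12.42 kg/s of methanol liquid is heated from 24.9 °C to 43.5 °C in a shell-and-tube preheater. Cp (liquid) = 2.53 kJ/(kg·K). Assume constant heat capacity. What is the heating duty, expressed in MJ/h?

Q = ṁ·Cp·ΔT = 12.42 × 2.53 × (43.5 − 24.9) = 584.46 kJ/s
Heating duty = 2104.1 MJ/h

Q = 2100 MJ/h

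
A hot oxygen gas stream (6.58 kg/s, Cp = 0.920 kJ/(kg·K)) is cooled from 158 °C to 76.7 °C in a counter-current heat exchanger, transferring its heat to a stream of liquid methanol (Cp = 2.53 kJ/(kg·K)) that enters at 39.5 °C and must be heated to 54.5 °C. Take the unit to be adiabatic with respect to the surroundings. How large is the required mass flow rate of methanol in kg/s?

ṁ_c = 13.0 kg/s

Heat released by hot stream: Q = 6.58 × 0.920 × (158 − 76.7) = 492.16 kJ/s
Energy balance on cold side (adiabatic exchanger): Q = ṁ_c·Cp_c·(T_c,out − T_c,in)
ṁ_c = 492.16 / [2.53 × (54.5 − 39.5)] = 12.969 kg/s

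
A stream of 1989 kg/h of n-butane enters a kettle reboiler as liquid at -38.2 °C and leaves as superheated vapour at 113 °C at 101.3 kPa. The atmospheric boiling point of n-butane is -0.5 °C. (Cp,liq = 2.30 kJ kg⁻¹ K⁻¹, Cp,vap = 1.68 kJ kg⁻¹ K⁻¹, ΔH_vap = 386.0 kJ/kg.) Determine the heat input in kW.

liquid -38.2→-0.5 °C: 86.71 kJ/kg
vaporisation at -0.5 °C: 386 kJ/kg
vapour -0.5→113 °C: 190.68 kJ/kg
Δh = 86.71 + 386 + 190.68 = 663.39 kJ/kg
Q = ṁ·Δh = 1989 kg/h × 663.39 kJ/kg = 1.3195e+06 kJ/h
|Q| = 366.52 kW

Q = 367 kW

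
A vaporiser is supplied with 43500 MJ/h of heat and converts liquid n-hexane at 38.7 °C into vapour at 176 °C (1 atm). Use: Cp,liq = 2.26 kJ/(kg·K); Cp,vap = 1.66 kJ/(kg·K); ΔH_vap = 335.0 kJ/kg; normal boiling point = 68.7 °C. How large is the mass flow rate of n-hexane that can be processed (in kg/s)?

ṁ = 20.8 kg/s

Δh = 2.26×(68.7−38.7) + 335.0 + 1.66×(176−68.7) = 580.92 kJ/kg
Q = 43500 MJ/h = 12083 kJ/s = 12083 kJ/s
ṁ = Q/Δh = 12083 / 580.92 = 20.8 kg/s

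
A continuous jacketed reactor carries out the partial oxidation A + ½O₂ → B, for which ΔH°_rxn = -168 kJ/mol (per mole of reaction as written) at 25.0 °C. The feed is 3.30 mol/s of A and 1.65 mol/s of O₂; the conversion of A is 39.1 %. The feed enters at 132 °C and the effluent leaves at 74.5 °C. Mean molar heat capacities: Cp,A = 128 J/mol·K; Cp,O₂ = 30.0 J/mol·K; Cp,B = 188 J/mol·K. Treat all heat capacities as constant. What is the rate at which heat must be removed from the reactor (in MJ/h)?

Q_out = 868 MJ/h

Extent of reaction ξ = 0.391 × 3.30 = 1.2903 mol/s
Reaction term: ξ·ΔH°_rxn = 1.2903 × -168 = -216.77 kJ/s
Sensible, feed 132→25 °C: -50.493 kJ/s
Outlet flows (mol/s): A 2.0097, O₂ 1.0048, B 1.2903
Sensible, products 25→74.5 °C: 26.233 kJ/s
Q = ΔH = -241.03 kJ/s = -241.03 kW
Heat removed = 867.71 MJ/h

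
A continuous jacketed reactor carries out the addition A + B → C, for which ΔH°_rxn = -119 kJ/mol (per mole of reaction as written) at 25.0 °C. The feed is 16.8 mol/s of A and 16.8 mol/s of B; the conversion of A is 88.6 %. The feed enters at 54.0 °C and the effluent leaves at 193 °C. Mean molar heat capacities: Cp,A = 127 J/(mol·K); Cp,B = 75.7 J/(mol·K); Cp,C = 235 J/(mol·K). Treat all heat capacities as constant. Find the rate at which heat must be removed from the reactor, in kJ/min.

Q_out = 73000 kJ/min

Extent of reaction ξ = 0.886 × 16.8 = 14.885 mol/s
Reaction term: ξ·ΔH°_rxn = 14.885 × -119 = -1771.3 kJ/s
Sensible, feed 54.0→25 °C: -98.755 kJ/s
Outlet flows (mol/s): A 1.9152, B 1.9152, C 14.885
Sensible, products 25→193 °C: 652.87 kJ/s
Q = ΔH = -1217.2 kJ/s = -1217.2 kW
Heat removed = 73031 kJ/min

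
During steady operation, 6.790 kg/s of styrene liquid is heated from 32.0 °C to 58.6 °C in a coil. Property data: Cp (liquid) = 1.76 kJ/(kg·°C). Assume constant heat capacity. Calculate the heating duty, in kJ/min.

Q = 19100 kJ/min

Q = ṁ·Cp·ΔT = 6.790 × 1.76 × (58.6 − 32.0) = 317.88 kJ/s
Heating duty = 19073 kJ/min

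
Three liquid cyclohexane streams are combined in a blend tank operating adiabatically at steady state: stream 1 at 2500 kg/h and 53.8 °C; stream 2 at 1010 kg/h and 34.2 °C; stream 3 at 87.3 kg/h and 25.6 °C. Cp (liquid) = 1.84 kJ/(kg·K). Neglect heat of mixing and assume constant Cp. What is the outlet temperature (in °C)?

Adiabatic, steady state ⇒ Σ ṁᵢCp,ᵢ(T_out − Tᵢ) = 0
T_out = Σ ṁᵢCp,ᵢTᵢ / Σ ṁᵢCp,ᵢ
      = 315150 / 6619 = 47.613 °C

T_out = 47.6 °C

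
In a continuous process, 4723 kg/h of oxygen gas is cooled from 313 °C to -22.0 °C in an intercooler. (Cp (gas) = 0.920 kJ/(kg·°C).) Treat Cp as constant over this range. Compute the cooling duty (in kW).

Q = ṁ·Cp·ΔT = 4723 × 0.920 × (-22.0 − 313) = -1.4556e+06 kJ/h
Converting: 1.4556e+06 / 3600 s = 404.34 kW

Q_c = 404 kW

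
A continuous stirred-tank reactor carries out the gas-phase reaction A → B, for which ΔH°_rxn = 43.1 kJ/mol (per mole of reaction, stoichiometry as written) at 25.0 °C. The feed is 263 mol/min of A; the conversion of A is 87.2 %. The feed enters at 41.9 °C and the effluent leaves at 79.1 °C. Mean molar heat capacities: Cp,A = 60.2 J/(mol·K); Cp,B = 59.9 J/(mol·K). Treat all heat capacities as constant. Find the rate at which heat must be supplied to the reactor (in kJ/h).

Q_in = 628000 kJ/h

Extent of reaction ξ = 0.872 × 263 = 229.34 mol/min
Reaction term: ξ·ΔH°_rxn = 229.34 × 43.1 = 9884.4 kJ/min
Sensible, feed 41.9→25 °C: -267.57 kJ/min
Outlet flows (mol/min): A 33.664, B 229.34
Sensible, products 25→79.1 °C: 852.82 kJ/min
Q = ΔH = 10470 kJ/min = 174.49 kW
Heat supplied = 628180 kJ/h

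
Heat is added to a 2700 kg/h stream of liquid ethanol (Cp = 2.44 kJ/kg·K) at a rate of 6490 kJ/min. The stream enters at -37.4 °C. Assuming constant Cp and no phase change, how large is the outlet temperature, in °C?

T_out = 21.7 °C

Q = 6490 kJ/min = 389400 kJ/h
ΔT = Q/(ṁ·Cp) = 389400/(2700×2.44) = 59.107 K
T_out = -37.4 + 59.107 = 21.707 °C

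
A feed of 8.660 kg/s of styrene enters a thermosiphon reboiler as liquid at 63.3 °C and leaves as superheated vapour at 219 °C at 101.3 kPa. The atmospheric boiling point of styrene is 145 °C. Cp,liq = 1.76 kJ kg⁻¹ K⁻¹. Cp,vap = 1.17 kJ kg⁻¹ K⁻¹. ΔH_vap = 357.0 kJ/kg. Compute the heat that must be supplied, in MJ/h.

liquid 63.3→145 °C: 143.79 kJ/kg
vaporisation at 145 °C: 357 kJ/kg
vapour 145→219 °C: 86.58 kJ/kg
Δh = 143.79 + 357 + 86.58 = 587.37 kJ/kg
Q = ṁ·Δh = 8.660 kg/s × 587.37 kJ/kg = 5086.6 kJ/s
|Q| = 5086.6 kW = 18312 MJ/h

Q = 18300 MJ/h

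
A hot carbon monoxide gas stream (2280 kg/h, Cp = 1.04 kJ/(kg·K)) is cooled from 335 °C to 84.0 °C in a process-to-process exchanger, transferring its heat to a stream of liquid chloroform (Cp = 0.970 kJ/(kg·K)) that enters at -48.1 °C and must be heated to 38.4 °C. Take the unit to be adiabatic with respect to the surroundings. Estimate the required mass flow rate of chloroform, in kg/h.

ṁ_c = 7090 kg/h

Heat released by hot stream: Q = 2280 × 1.04 × (335 − 84.0) = 595170 kJ/h
Energy balance on cold side (adiabatic exchanger): Q = ṁ_c·Cp_c·(T_c,out − T_c,in)
ṁ_c = 595170 / [0.970 × (38.4 − -48.1)] = 7093.4 kg/h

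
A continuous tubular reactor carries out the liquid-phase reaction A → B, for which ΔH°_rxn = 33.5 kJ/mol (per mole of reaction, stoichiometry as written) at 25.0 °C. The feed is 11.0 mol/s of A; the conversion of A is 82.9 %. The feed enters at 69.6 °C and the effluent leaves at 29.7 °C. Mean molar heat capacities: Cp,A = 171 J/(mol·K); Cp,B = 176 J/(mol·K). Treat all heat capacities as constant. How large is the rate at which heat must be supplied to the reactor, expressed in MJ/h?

Extent of reaction ξ = 0.829 × 11.0 = 9.119 mol/s
Reaction term: ξ·ΔH°_rxn = 9.119 × 33.5 = 305.49 kJ/s
Sensible, feed 69.6→25 °C: -83.893 kJ/s
Outlet flows (mol/s): A 1.881, B 9.119
Sensible, products 25→29.7 °C: 9.055 kJ/s
Q = ΔH = 230.65 kJ/s = 230.65 kW
Heat supplied = 830.34 MJ/h

Q_in = 830 MJ/h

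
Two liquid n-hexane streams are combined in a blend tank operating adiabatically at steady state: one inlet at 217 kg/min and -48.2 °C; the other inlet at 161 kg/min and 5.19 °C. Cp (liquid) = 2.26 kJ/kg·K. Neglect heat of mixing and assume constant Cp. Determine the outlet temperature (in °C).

Energy balance with Q = 0: Σ ṁᵢCp,ᵢ(T_out − Tᵢ) = 0
Σ ṁᵢCp,ᵢTᵢ = 217×2.26×-48.2 + 161×2.26×5.19 = -21750
Σ ṁᵢCp,ᵢ = 217×2.26 + 161×2.26 = 854.28
T_out = -21750 / 854.28 = -25.46 °C

T_out = -25.5 °C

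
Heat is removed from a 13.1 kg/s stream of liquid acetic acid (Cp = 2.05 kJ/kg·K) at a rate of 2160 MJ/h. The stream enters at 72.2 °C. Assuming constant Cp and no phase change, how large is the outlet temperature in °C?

Q = 2160 MJ/h = 600 kJ/s
ΔT = Q/(ṁ·Cp) = 600/(13.1×2.05) = 22.342 K
T_out = 72.2 − 22.342 = 49.858 °C

T_out = 49.9 °C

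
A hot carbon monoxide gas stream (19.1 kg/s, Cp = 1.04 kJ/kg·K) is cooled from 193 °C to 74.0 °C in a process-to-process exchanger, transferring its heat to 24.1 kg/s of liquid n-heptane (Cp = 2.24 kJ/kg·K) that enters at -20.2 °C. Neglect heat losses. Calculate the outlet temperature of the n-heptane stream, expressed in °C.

T_c,out = 23.6 °C

Heat released by hot stream: Q = 19.1 × 1.04 × (193 − 74.0) = 2363.8 kJ/s
Energy balance on cold side (adiabatic exchanger): Q = ṁ_c·Cp_c·(T_c,out − T_c,in)
T_c,out = -20.2 + 2363.8/(24.1 × 2.24) = 23.587 °C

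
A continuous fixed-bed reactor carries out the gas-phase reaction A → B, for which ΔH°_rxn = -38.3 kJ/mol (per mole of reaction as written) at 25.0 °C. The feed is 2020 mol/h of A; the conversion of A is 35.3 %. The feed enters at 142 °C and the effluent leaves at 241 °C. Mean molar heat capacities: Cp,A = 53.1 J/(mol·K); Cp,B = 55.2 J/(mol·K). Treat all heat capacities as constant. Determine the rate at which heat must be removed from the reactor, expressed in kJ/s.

Extent of reaction ξ = 0.353 × 2020 = 713.06 mol/h
Reaction term: ξ·ΔH°_rxn = 713.06 × -38.3 = -27310 kJ/h
Sensible, feed 142→25 °C: -12550 kJ/h
Outlet flows (mol/h): A 1306.9, B 713.06
Sensible, products 25→241 °C: 23492 kJ/h
Q = ΔH = -16368 kJ/h = -4.5466 kW
Heat removed = 4.5466 kJ/s

Q_out = 4.55 kJ/s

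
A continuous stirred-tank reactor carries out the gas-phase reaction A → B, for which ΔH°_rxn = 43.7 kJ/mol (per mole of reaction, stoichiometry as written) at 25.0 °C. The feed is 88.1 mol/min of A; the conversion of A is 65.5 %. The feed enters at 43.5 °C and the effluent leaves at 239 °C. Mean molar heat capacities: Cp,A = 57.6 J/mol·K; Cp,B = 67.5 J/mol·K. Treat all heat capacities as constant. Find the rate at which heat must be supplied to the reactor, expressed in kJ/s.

Extent of reaction ξ = 0.655 × 88.1 = 57.706 mol/min
Reaction term: ξ·ΔH°_rxn = 57.706 × 43.7 = 2521.7 kJ/min
Sensible, feed 43.5→25 °C: -93.879 kJ/min
Outlet flows (mol/min): A 30.394, B 57.706
Sensible, products 25→239 °C: 1208.2 kJ/min
Q = ΔH = 3636.1 kJ/min = 60.601 kW
Heat supplied = 60.601 kJ/s

Q_in = 60.6 kJ/s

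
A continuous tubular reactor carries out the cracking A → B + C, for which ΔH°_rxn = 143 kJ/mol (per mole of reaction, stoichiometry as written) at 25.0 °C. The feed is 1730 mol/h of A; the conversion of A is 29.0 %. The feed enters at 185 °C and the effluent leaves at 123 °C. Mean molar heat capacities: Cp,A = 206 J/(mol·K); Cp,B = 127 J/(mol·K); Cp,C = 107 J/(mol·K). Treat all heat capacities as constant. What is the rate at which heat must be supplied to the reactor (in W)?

Q_in = 14200 W

Extent of reaction ξ = 0.290 × 1730 = 501.7 mol/h
Reaction term: ξ·ΔH°_rxn = 501.7 × 143 = 71743 kJ/h
Sensible, feed 185→25 °C: -57021 kJ/h
Outlet flows (mol/h): A 1228.3, B 501.7, C 501.7
Sensible, products 25→123 °C: 36302 kJ/h
Q = ΔH = 51024 kJ/h = 14.173 kW
Heat supplied = 14173 W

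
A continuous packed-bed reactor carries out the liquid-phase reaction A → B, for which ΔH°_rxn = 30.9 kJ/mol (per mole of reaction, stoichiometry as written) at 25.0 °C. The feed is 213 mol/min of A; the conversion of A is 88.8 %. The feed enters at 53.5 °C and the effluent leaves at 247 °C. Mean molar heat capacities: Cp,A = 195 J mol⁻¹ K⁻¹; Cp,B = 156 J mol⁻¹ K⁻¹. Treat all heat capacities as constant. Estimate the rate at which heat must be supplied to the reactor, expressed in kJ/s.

Q_in = 204 kJ/s

Extent of reaction ξ = 0.888 × 213 = 189.14 mol/min
Reaction term: ξ·ΔH°_rxn = 189.14 × 30.9 = 5844.5 kJ/min
Sensible, feed 53.5→25 °C: -1183.7 kJ/min
Outlet flows (mol/min): A 23.856, B 189.14
Sensible, products 25→247 °C: 7583.2 kJ/min
Q = ΔH = 12244 kJ/min = 204.07 kW
Heat supplied = 204.07 kJ/s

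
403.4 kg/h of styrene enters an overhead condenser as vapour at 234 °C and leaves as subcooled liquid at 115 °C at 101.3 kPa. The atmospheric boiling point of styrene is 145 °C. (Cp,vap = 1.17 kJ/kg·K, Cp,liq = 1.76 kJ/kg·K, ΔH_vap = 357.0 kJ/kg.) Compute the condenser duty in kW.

Q_c = 57.6 kW

vapour 234→145 °C: -104.13 kJ/kg
condensation at 145 °C: -357 kJ/kg
liquid 145→115 °C: -52.8 kJ/kg
Δh = -104.13 + -357 + -52.8 = -513.93 kJ/kg
Q = ṁ·Δh = 403.4 kg/h × -513.93 kJ/kg = -207320 kJ/h
|Q| = 57.589 kW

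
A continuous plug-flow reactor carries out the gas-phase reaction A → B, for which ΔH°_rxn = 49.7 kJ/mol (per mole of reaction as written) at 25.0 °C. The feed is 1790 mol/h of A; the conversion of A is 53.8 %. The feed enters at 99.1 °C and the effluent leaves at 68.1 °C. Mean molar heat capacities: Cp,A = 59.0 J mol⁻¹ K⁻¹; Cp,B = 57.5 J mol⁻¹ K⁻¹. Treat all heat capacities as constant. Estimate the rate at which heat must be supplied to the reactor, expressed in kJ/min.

Q_in = 742 kJ/min

Extent of reaction ξ = 0.538 × 1790 = 963.02 mol/h
Reaction term: ξ·ΔH°_rxn = 963.02 × 49.7 = 47862 kJ/h
Sensible, feed 99.1→25 °C: -7825.7 kJ/h
Outlet flows (mol/h): A 826.98, B 963.02
Sensible, products 25→68.1 °C: 4489.5 kJ/h
Q = ΔH = 44526 kJ/h = 12.368 kW
Heat supplied = 742.1 kJ/min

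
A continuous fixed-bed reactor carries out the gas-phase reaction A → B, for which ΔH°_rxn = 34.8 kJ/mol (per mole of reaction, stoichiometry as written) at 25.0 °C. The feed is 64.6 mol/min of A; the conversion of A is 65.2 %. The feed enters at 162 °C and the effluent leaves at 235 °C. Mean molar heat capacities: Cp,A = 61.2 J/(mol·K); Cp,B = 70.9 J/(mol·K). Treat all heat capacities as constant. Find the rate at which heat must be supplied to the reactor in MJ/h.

Q_in = 110 MJ/h

Extent of reaction ξ = 0.652 × 64.6 = 42.119 mol/min
Reaction term: ξ·ΔH°_rxn = 42.119 × 34.8 = 1465.7 kJ/min
Sensible, feed 162→25 °C: -541.63 kJ/min
Outlet flows (mol/min): A 22.481, B 42.119
Sensible, products 25→235 °C: 916.04 kJ/min
Q = ΔH = 1840.2 kJ/min = 30.669 kW
Heat supplied = 110.41 MJ/h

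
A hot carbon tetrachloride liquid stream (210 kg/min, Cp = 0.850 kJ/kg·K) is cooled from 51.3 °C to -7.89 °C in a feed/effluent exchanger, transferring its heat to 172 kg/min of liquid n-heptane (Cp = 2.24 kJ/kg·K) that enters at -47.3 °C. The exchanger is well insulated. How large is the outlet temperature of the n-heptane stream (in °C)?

Heat released by hot stream: Q = 210 × 0.850 × (51.3 − -7.89) = 10565 kJ/min
Energy balance on cold side (adiabatic exchanger): Q = ṁ_c·Cp_c·(T_c,out − T_c,in)
T_c,out = -47.3 + 10565/(172 × 2.24) = -19.877 °C

T_c,out = -19.9 °C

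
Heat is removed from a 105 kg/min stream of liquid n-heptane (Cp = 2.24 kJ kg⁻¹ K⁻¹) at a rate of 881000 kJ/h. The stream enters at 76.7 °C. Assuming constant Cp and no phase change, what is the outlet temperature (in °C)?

T_out = 14.3 °C

Q = 881000 kJ/h = 14683 kJ/min
ΔT = Q/(ṁ·Cp) = 14683/(105×2.24) = 62.429 K
T_out = 76.7 − 62.429 = 14.271 °C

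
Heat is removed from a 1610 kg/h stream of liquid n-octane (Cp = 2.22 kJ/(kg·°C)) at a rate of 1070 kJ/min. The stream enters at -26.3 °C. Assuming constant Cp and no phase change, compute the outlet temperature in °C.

Q = 1070 kJ/min = 64200 kJ/h
ΔT = Q/(ṁ·Cp) = 64200/(1610×2.22) = 17.962 K
T_out = -26.3 − 17.962 = -44.262 °C

T_out = -44.3 °C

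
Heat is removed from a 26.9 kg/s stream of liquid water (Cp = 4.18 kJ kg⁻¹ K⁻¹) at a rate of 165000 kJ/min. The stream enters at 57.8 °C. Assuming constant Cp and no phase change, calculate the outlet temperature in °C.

T_out = 33.3 °C

Q = 165000 kJ/min = 2750 kJ/s
ΔT = Q/(ṁ·Cp) = 2750/(26.9×4.18) = 24.457 K
T_out = 57.8 − 24.457 = 33.343 °C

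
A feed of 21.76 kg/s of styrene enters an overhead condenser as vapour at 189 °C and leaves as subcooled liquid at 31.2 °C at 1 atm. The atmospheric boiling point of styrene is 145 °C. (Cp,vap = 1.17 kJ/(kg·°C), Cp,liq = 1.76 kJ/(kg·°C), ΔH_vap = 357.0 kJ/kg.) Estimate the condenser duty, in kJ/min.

vapour 189→145 °C: -51.48 kJ/kg
condensation at 145 °C: -357 kJ/kg
liquid 145→31.2 °C: -200.29 kJ/kg
Δh = -51.48 + -357 + -200.29 = -608.77 kJ/kg
Q = ṁ·Δh = 21.76 kg/s × -608.77 kJ/kg = -13247 kJ/s
|Q| = 13247 kW = 794810 kJ/min

Q_c = 795000 kJ/min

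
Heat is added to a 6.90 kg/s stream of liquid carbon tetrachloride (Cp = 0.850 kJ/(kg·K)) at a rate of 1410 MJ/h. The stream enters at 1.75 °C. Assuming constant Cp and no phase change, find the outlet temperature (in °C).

T_out = 68.5 °C

Q = 1410 MJ/h = 391.67 kJ/s
ΔT = Q/(ṁ·Cp) = 391.67/(6.90×0.850) = 66.78 K
T_out = 1.75 + 66.78 = 68.53 °C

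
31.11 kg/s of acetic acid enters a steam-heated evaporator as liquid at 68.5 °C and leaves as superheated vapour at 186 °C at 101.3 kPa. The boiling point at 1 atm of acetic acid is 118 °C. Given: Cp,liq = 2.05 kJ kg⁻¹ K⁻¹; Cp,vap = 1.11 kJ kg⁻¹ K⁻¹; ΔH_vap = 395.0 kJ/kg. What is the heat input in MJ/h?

Q = 64100 MJ/h

liquid 68.5→118 °C: 101.47 kJ/kg
vaporisation at 118 °C: 395 kJ/kg
vapour 118→186 °C: 75.48 kJ/kg
Δh = 101.47 + 395 + 75.48 = 571.96 kJ/kg
Q = ṁ·Δh = 31.11 kg/s × 571.96 kJ/kg = 17794 kJ/s
|Q| = 17794 kW = 64057 MJ/h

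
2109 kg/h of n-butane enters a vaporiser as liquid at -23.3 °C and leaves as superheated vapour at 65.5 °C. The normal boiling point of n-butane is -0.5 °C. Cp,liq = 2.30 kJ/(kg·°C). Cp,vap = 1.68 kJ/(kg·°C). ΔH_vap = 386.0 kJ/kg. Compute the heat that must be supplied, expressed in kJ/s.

liquid -23.3→-0.5 °C: 52.44 kJ/kg
vaporisation at -0.5 °C: 386 kJ/kg
vapour -0.5→65.5 °C: 110.88 kJ/kg
Δh = 52.44 + 386 + 110.88 = 549.32 kJ/kg
Q = ṁ·Δh = 2109 kg/h × 549.32 kJ/kg = 1.1585e+06 kJ/h
|Q| = 321.81 kW

Q = 322 kJ/s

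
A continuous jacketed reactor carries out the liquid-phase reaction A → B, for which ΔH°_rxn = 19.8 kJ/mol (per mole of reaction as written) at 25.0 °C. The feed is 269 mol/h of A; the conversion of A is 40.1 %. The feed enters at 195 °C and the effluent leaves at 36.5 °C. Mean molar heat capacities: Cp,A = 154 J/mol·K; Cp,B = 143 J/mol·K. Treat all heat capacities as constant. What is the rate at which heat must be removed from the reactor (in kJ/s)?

Extent of reaction ξ = 0.401 × 269 = 107.87 mol/h
Reaction term: ξ·ΔH°_rxn = 107.87 × 19.8 = 2135.8 kJ/h
Sensible, feed 195→25 °C: -7042.4 kJ/h
Outlet flows (mol/h): A 161.13, B 107.87
Sensible, products 25→36.5 °C: 462.75 kJ/h
Q = ΔH = -4443.9 kJ/h = -1.2344 kW
Heat removed = 1.2344 kJ/s

Q_out = 1.23 kJ/s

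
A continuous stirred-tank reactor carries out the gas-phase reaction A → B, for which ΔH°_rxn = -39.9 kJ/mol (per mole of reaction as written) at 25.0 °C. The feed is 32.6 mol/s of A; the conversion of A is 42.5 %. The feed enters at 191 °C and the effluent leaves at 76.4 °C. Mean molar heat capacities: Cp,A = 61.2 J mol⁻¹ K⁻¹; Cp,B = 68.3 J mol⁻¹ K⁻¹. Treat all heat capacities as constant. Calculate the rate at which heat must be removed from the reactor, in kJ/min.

Q_out = 46600 kJ/min

Extent of reaction ξ = 0.425 × 32.6 = 13.855 mol/s
Reaction term: ξ·ΔH°_rxn = 13.855 × -39.9 = -552.81 kJ/s
Sensible, feed 191→25 °C: -331.19 kJ/s
Outlet flows (mol/s): A 18.745, B 13.855
Sensible, products 25→76.4 °C: 107.61 kJ/s
Q = ΔH = -776.4 kJ/s = -776.4 kW
Heat removed = 46584 kJ/min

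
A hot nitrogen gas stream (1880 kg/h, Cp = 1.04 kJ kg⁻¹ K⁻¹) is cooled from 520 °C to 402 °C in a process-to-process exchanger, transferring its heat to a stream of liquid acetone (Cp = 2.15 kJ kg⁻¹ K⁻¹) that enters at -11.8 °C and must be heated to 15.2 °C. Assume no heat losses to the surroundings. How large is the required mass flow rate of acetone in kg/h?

Heat released by hot stream: Q = 1880 × 1.04 × (520 − 402) = 230710 kJ/h
Energy balance on cold side (adiabatic exchanger): Q = ṁ_c·Cp_c·(T_c,out − T_c,in)
ṁ_c = 230710 / [2.15 × (15.2 − -11.8)] = 3974.4 kg/h

ṁ_c = 3970 kg/h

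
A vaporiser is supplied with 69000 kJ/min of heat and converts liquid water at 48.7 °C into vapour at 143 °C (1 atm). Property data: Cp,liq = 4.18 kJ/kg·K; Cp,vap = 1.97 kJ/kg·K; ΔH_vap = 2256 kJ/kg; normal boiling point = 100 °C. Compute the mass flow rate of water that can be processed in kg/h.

Δh = 4.18×(100−48.7) + 2256 + 1.97×(143−100) = 2555.1 kJ/kg
Q = 69000 kJ/min = 1150 kJ/s = 4.14e+06 kJ/h
ṁ = Q/Δh = 4.14e+06 / 2555.1 = 1620.3 kg/h

ṁ = 1620 kg/h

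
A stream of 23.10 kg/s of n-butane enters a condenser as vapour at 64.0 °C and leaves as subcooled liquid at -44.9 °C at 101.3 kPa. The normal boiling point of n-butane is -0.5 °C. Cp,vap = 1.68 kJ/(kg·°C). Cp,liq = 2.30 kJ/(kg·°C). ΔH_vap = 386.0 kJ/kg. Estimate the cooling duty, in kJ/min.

vapour 64.0→-0.5 °C: -108.36 kJ/kg
condensation at -0.5 °C: -386 kJ/kg
liquid -0.5→-44.9 °C: -102.12 kJ/kg
Δh = -108.36 + -386 + -102.12 = -596.48 kJ/kg
Q = ṁ·Δh = 23.10 kg/s × -596.48 kJ/kg = -13779 kJ/s
|Q| = 13779 kW = 826720 kJ/min

Q_c = 827000 kJ/min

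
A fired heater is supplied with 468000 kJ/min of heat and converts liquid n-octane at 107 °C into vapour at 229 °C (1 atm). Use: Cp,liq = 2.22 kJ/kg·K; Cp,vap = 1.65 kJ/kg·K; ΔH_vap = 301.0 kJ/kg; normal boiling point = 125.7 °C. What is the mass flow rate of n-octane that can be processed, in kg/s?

Δh = 2.22×(125.7−107) + 301.0 + 1.65×(229−125.7) = 512.96 kJ/kg
Q = 468000 kJ/min = 7800 kJ/s = 7800 kJ/s
ṁ = Q/Δh = 7800 / 512.96 = 15.206 kg/s

ṁ = 15.2 kg/s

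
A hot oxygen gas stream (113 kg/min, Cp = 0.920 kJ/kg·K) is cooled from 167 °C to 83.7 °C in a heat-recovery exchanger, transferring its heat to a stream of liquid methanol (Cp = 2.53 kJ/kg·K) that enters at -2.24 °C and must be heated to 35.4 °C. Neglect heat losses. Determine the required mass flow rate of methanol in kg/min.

ṁ_c = 90.9 kg/min

Heat released by hot stream: Q = 113 × 0.920 × (167 − 83.7) = 8659.9 kJ/min
Energy balance on cold side (adiabatic exchanger): Q = ṁ_c·Cp_c·(T_c,out − T_c,in)
ṁ_c = 8659.9 / [2.53 × (35.4 − -2.24)] = 90.937 kg/min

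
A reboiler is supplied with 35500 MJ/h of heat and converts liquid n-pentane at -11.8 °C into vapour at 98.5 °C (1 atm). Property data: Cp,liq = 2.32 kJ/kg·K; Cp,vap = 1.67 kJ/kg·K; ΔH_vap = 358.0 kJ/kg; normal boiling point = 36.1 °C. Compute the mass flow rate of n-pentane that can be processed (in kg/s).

ṁ = 17.2 kg/s

Δh = 2.32×(36.1−-11.8) + 358.0 + 1.67×(98.5−36.1) = 573.34 kJ/kg
Q = 35500 MJ/h = 9861.1 kJ/s = 9861.1 kJ/s
ṁ = Q/Δh = 9861.1 / 573.34 = 17.2 kg/s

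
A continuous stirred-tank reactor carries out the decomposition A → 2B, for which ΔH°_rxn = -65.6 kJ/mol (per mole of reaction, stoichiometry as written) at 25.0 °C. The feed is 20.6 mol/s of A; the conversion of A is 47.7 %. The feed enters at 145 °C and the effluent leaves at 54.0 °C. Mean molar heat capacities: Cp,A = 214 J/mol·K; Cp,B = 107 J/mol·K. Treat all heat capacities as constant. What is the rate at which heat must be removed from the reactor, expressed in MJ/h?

Extent of reaction ξ = 0.477 × 20.6 = 9.8262 mol/s
Reaction term: ξ·ΔH°_rxn = 9.8262 × -65.6 = -644.6 kJ/s
Sensible, feed 145→25 °C: -529.01 kJ/s
Outlet flows (mol/s): A 10.774, B 19.652
Sensible, products 25→54.0 °C: 127.84 kJ/s
Q = ΔH = -1045.8 kJ/s = -1045.8 kW
Heat removed = 3764.7 MJ/h

Q_out = 3760 MJ/h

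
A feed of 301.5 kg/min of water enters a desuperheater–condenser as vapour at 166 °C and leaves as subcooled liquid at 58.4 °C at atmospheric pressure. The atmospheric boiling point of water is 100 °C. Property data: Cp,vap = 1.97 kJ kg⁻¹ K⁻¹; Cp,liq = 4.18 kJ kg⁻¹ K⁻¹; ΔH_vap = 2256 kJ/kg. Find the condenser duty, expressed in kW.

Q_c = 12900 kW

vapour 166→100 °C: -130.02 kJ/kg
condensation at 100 °C: -2256 kJ/kg
liquid 100→58.4 °C: -173.89 kJ/kg
Δh = -130.02 + -2256 + -173.89 = -2559.9 kJ/kg
Q = ṁ·Δh = 301.5 kg/min × -2559.9 kJ/kg = -771810 kJ/min
|Q| = 12864 kW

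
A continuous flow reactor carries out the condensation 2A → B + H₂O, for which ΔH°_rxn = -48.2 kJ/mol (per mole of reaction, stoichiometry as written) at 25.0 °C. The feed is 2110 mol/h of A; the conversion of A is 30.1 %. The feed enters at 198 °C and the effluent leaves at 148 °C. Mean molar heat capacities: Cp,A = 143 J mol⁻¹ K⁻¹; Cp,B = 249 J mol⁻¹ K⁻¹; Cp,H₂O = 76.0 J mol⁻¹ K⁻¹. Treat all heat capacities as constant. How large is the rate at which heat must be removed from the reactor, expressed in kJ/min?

Q_out = 481 kJ/min

Extent of reaction ξ = 0.301 × 2110 / 2 = 317.56 mol/h
Reaction term: ξ·ΔH°_rxn = 317.56 × -48.2 = -15306 kJ/h
Sensible, feed 198→25 °C: -52199 kJ/h
Outlet flows (mol/h): A 1474.9, B 317.56, H₂O 317.56
Sensible, products 25→148 °C: 38636 kJ/h
Q = ΔH = -28869 kJ/h = -8.0193 kW
Heat removed = 481.16 kJ/min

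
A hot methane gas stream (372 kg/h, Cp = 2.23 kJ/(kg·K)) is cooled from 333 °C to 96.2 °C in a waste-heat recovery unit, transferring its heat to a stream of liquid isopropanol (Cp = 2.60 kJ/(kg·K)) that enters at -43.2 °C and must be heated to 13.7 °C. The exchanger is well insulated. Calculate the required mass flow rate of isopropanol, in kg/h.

ṁ_c = 1330 kg/h

Heat released by hot stream: Q = 372 × 2.23 × (333 − 96.2) = 196440 kJ/h
Energy balance on cold side (adiabatic exchanger): Q = ṁ_c·Cp_c·(T_c,out − T_c,in)
ṁ_c = 196440 / [2.60 × (13.7 − -43.2)] = 1327.8 kg/h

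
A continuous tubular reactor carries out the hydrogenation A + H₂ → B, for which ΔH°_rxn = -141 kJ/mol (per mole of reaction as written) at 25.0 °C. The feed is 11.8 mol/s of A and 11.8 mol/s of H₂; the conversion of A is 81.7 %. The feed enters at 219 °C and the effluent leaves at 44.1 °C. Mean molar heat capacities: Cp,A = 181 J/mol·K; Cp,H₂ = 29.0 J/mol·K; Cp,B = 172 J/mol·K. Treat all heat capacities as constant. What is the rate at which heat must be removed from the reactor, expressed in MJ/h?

Extent of reaction ξ = 0.817 × 11.8 = 9.6406 mol/s
Reaction term: ξ·ΔH°_rxn = 9.6406 × -141 = -1359.3 kJ/s
Sensible, feed 219→25 °C: -480.73 kJ/s
Outlet flows (mol/s): A 2.1594, H₂ 2.1594, B 9.6406
Sensible, products 25→44.1 °C: 40.333 kJ/s
Q = ΔH = -1799.7 kJ/s = -1799.7 kW
Heat removed = 6479 MJ/h

Q_out = 6480 MJ/h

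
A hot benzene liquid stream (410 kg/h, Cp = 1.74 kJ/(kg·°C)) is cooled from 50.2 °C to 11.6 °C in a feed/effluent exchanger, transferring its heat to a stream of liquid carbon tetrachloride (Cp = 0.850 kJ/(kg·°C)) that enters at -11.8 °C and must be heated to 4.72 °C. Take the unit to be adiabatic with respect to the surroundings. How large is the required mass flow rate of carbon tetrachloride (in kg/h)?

Heat released by hot stream: Q = 410 × 1.74 × (50.2 − 11.6) = 27537 kJ/h
Energy balance on cold side (adiabatic exchanger): Q = ṁ_c·Cp_c·(T_c,out − T_c,in)
ṁ_c = 27537 / [0.850 × (4.72 − -11.8)] = 1961.1 kg/h

ṁ_c = 1960 kg/h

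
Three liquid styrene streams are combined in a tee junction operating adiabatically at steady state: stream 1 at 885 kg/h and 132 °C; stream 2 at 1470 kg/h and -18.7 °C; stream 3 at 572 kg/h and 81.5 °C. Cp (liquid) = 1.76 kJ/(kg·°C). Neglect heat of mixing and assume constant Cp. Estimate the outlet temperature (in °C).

No heat crosses the boundary, so H_out = H_in.
Σ ṁᵢCp,ᵢTᵢ = 885×1.76×132 + 1470×1.76×-18.7 + 572×1.76×81.5 = 239270
Σ ṁᵢCp,ᵢ = 885×1.76 + 1470×1.76 + 572×1.76 = 5151.5
T_out = 239270 / 5151.5 = 46.447 °C

T_out = 46.4 °C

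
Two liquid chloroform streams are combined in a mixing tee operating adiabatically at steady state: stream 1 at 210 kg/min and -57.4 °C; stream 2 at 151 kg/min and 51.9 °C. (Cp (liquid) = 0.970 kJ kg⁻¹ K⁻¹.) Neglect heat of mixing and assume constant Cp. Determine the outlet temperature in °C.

T_out = -11.7 °C

No heat crosses the boundary, so H_out = H_in.
Σ ṁᵢCp,ᵢTᵢ = 210×0.970×-57.4 + 151×0.970×51.9 = -4090.6
Σ ṁᵢCp,ᵢ = 210×0.970 + 151×0.970 = 350.17
T_out = -4090.6 / 350.17 = -11.682 °C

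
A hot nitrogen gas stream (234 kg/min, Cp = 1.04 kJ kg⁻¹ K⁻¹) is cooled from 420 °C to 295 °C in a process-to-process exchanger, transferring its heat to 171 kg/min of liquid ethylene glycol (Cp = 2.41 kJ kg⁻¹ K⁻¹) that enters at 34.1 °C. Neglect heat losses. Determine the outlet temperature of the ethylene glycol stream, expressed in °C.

Heat released by hot stream: Q = 234 × 1.04 × (420 − 295) = 30420 kJ/min
Energy balance on cold side (adiabatic exchanger): Q = ṁ_c·Cp_c·(T_c,out − T_c,in)
T_c,out = 34.1 + 30420/(171 × 2.41) = 107.92 °C

T_c,out = 108 °C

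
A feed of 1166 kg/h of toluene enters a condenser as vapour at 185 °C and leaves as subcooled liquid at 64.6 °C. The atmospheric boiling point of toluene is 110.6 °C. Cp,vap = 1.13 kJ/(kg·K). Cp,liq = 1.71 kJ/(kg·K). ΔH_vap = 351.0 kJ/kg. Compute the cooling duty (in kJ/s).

Q_c = 166 kJ/s

vapour 185→110.6 °C: -84.072 kJ/kg
condensation at 110.6 °C: -351 kJ/kg
liquid 110.6→64.6 °C: -78.66 kJ/kg
Δh = -84.072 + -351 + -78.66 = -513.73 kJ/kg
Q = ṁ·Δh = 1166 kg/h × -513.73 kJ/kg = -599010 kJ/h
|Q| = 166.39 kW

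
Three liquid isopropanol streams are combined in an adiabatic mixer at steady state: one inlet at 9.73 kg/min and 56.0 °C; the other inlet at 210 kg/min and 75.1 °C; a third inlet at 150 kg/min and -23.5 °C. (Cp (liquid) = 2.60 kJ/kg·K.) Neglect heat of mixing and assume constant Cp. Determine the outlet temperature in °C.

T_out = 34.6 °C

No heat crosses the boundary, so H_out = H_in.
T_out = Σ ṁᵢCp,ᵢTᵢ / Σ ṁᵢCp,ᵢ
      = 33256 / 961.3 = 34.595 °C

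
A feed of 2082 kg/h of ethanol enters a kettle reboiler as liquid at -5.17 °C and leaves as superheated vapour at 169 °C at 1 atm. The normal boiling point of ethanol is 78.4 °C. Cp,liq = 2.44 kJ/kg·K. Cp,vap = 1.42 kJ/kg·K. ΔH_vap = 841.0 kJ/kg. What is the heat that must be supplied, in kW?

liquid -5.17→78.4 °C: 203.91 kJ/kg
vaporisation at 78.4 °C: 841 kJ/kg
vapour 78.4→169 °C: 128.65 kJ/kg
Δh = 203.91 + 841 + 128.65 = 1173.6 kJ/kg
Q = ṁ·Δh = 2082 kg/h × 1173.6 kJ/kg = 2.4434e+06 kJ/h
|Q| = 678.71 kW

Q = 679 kW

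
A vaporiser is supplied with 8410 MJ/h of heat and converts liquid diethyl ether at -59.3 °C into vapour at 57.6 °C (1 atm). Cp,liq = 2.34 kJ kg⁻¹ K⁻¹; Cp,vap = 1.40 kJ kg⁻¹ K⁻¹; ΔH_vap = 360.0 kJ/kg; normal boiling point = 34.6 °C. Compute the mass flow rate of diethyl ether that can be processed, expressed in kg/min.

ṁ = 229 kg/min

Δh = 2.34×(34.6−-59.3) + 360.0 + 1.40×(57.6−34.6) = 611.93 kJ/kg
Q = 8410 MJ/h = 2336.1 kJ/s = 140170 kJ/min
ṁ = Q/Δh = 140170 / 611.93 = 229.06 kg/min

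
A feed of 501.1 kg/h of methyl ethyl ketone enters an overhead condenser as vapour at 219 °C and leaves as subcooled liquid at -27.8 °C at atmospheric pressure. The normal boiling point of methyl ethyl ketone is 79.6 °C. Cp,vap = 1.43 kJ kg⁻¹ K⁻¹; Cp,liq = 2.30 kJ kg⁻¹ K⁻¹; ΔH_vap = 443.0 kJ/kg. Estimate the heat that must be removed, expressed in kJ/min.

vapour 219→79.6 °C: -199.34 kJ/kg
condensation at 79.6 °C: -443 kJ/kg
liquid 79.6→-27.8 °C: -247.02 kJ/kg
Δh = -199.34 + -443 + -247.02 = -889.36 kJ/kg
Q = ṁ·Δh = 501.1 kg/h × -889.36 kJ/kg = -445660 kJ/h
|Q| = 123.79 kW = 7427.7 kJ/min

Q_c = 7430 kJ/min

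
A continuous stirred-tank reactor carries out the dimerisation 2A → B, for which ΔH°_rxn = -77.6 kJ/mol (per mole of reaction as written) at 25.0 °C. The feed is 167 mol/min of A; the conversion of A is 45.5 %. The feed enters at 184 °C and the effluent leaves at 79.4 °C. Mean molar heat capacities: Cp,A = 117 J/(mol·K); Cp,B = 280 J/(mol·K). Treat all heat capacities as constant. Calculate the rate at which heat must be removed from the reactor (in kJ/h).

Q_out = 294000 kJ/h

Extent of reaction ξ = 0.455 × 167 / 2 = 37.992 mol/min
Reaction term: ξ·ΔH°_rxn = 37.992 × -77.6 = -2948.2 kJ/min
Sensible, feed 184→25 °C: -3106.7 kJ/min
Outlet flows (mol/min): A 91.015, B 37.992
Sensible, products 25→79.4 °C: 1158 kJ/min
Q = ΔH = -4896.9 kJ/min = -81.615 kW
Heat removed = 293820 kJ/h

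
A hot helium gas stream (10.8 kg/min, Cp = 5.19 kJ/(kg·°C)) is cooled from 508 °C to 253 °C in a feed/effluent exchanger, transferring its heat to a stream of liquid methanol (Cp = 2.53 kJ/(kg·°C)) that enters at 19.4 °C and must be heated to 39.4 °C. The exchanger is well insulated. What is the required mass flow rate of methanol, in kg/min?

Heat released by hot stream: Q = 10.8 × 5.19 × (508 − 253) = 14293 kJ/min
Energy balance on cold side (adiabatic exchanger): Q = ṁ_c·Cp_c·(T_c,out − T_c,in)
ṁ_c = 14293 / [2.53 × (39.4 − 19.4)] = 282.48 kg/min

ṁ_c = 282 kg/min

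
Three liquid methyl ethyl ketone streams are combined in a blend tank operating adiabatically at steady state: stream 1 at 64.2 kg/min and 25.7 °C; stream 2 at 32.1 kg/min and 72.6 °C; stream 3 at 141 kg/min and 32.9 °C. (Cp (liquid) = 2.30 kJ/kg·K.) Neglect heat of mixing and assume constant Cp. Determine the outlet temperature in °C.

No heat crosses the boundary, so H_out = H_in.
T_out = Σ ṁᵢCp,ᵢTᵢ / Σ ṁᵢCp,ᵢ
      = 19824 / 545.79 = 36.322 °C

T_out = 36.3 °C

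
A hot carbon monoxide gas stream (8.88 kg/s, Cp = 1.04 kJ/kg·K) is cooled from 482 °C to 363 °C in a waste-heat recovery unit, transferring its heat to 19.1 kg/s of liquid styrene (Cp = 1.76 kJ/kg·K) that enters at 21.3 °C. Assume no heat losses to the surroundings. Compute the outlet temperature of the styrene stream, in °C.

Heat released by hot stream: Q = 8.88 × 1.04 × (482 − 363) = 1099 kJ/s
Energy balance on cold side (adiabatic exchanger): Q = ṁ_c·Cp_c·(T_c,out − T_c,in)
T_c,out = 21.3 + 1099/(19.1 × 1.76) = 53.992 °C

T_c,out = 54.0 °C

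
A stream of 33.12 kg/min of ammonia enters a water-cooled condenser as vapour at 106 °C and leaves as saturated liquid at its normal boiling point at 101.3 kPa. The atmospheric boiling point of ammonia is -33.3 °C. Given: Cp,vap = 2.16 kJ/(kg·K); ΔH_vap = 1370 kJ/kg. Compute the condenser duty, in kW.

Q_c = 922 kW

vapour 106→-33.3 °C: -300.89 kJ/kg
condensation at -33.3 °C: -1370 kJ/kg
Δh = -300.89 + -1370 = -1670.9 kJ/kg
Q = ṁ·Δh = 33.12 kg/min × -1670.9 kJ/kg = -55340 kJ/min
|Q| = 922.33 kW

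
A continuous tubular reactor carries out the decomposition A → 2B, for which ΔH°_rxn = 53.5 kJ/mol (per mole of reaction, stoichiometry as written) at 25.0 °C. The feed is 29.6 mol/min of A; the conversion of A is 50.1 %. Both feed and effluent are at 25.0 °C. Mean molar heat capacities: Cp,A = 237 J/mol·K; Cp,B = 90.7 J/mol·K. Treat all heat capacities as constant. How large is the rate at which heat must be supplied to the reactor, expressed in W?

Q_in = 13200 W

Extent of reaction ξ = 0.501 × 29.6 = 14.83 mol/min
Reaction term: ξ·ΔH°_rxn = 14.83 × 53.5 = 793.38 kJ/min
Q = ΔH = 793.38 kJ/min = 13.223 kW
Heat supplied = 13223 W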